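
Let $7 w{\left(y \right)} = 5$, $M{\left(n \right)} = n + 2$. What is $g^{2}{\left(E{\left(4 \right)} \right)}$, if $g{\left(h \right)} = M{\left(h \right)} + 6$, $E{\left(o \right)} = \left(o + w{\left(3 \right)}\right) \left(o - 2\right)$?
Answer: $\frac{14884}{49} \approx 303.75$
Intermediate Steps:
$M{\left(n \right)} = 2 + n$
$w{\left(y \right)} = \frac{5}{7}$ ($w{\left(y \right)} = \frac{1}{7} \cdot 5 = \frac{5}{7}$)
$E{\left(o \right)} = \left(-2 + o\right) \left(\frac{5}{7} + o\right)$ ($E{\left(o \right)} = \left(o + \frac{5}{7}\right) \left(o - 2\right) = \left(\frac{5}{7} + o\right) \left(-2 + o\right) = \left(-2 + o\right) \left(\frac{5}{7} + o\right)$)
$g{\left(h \right)} = 8 + h$ ($g{\left(h \right)} = \left(2 + h\right) + 6 = 8 + h$)
$g^{2}{\left(E{\left(4 \right)} \right)} = \left(8 - \left(\frac{46}{7} - 16\right)\right)^{2} = \left(8 - - \frac{66}{7}\right)^{2} = \left(8 + \frac{66}{7}\right)^{2} = \left(\frac{122}{7}\right)^{2} = \frac{14884}{49}$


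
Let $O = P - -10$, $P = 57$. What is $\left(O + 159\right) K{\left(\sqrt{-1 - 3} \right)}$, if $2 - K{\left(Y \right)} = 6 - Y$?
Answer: $-904 + 452 i \approx -904.0 + 452.0 i$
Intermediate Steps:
$K{\left(Y \right)} = -4 + Y$ ($K{\left(Y \right)} = 2 - \left(6 - Y\right) = 2 + \left(-6 + Y\right) = -4 + Y$)
$O = 67$ ($O = 57 - -10 = 57 + 10 = 67$)
$\left(O + 159\right) K{\left(\sqrt{-1 - 3} \right)} = \left(67 + 159\right) \left(-4 + \sqrt{-1 - 3}\right) = 226 \left(-4 + \sqrt{-4}\right) = 226 \left(-4 + 2 i\right) = -904 + 452 i$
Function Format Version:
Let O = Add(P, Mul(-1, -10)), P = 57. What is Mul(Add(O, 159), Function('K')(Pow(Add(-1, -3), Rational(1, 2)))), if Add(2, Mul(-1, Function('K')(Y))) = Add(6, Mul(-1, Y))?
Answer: Add(-904, Mul(452, I)) ≈ Add(-904.00, Mul(452.00, I))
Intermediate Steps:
Function('K')(Y) = Add(-4, Y) (Function('K')(Y) = Add(2, Mul(-1, Add(6, Mul(-1, Y)))) = Add(2, Add(-6, Y)) = Add(-4, Y))
O = 67 (O = Add(57, Mul(-1, -10)) = Add(57, 10) = 67)
Mul(Add(O, 159), Function('K')(Pow(Add(-1, -3), Rational(1, 2)))) = Mul(Add(67, 159), Add(-4, Pow(Add(-1, -3), Rational(1, 2)))) = Mul(226, Add(-4, Pow(-4, Rational(1, 2)))) = Mul(226, Add(-4, Mul(2, I))) = Add(-904, Mul(452, I))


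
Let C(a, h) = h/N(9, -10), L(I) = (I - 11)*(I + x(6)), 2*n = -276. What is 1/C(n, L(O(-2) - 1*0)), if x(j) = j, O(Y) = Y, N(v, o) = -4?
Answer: 1/13 ≈ 0.076923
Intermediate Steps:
n = -138 (n = (1/2)*(-276) = -138)
L(I) = (-11 + I)*(6 + I) (L(I) = (I - 11)*(I + 6) = (-11 + I)*(6 + I))
C(a, h) = -h/4 (C(a, h) = h/(-4) = h*(-1/4) = -h/4)
1/C(n, L(O(-2) - 1*0)) = 1/(-(-66 + (-2 - 1*0)**2 - 5*(-2 - 1*0))/4) = 1/(-(-66 + (-2 + 0)**2 - 5*(-2 + 0))/4) = 1/(-(-66 + (-2)**2 - 5*(-2))/4) = 1/(-(-66 + 4 + 10)/4) = 1/(-1/4*(-52)) = 1/13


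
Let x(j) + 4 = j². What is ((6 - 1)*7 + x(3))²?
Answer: 1600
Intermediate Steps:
x(j) = -4 + j²
((6 - 1)*7 + x(3))² = ((6 - 1)*7 + (-4 + 3²))² = (5*7 + (-4 + 9))² = (35 + 5)² = 40² = 1600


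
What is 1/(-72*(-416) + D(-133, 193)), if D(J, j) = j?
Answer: 1/30145 ≈ 3.3173e-5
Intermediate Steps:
1/(-72*(-416) + D(-133, 193)) = 1/(-72*(-416) + 193) = 1/(29952 + 193) = 1/30145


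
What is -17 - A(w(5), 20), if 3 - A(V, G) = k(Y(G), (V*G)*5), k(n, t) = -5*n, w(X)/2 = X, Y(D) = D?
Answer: -120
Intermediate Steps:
w(X) = 2*X
A(V, G) = 3 + 5*G (A(V, G) = 3 - (-5)*G = 3 + 5*G)
-17 - A(w(5), 20) = -17 - (3 + 5*20) = -17 - (3 + 100) = -17 - 1*103 = -17 - 103 = -120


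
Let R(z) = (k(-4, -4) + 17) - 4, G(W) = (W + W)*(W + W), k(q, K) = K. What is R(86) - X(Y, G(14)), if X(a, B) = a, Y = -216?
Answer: 225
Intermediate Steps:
G(W) = 4*W² (G(W) = (2*W)*(2*W) = 4*W²)
R(z) = 9 (R(z) = (-4 + 17) - 4 = 13 - 4 = 9)
R(86) - X(Y, G(14)) = 9 - 1*(-216) = 9 + 216 = 225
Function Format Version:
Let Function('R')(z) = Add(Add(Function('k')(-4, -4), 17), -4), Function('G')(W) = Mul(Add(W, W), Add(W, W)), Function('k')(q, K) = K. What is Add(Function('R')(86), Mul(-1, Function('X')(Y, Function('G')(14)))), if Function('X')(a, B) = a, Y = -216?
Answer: 225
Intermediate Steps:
Function('G')(W) = Mul(4, Pow(W, 2)) (Function('G')(W) = Mul(Mul(2, W), Mul(2, W)) = Mul(4, Pow(W, 2)))
Function('R')(z) = 9 (Function('R')(z) = Add(Add(-4, 17), -4) = Add(13, -4) = 9)
Add(Function('R')(86), Mul(-1, Function('X')(Y, Function('G')(14)))) = Add(9, Mul(-1, -216)) = Add(9, 216) = 225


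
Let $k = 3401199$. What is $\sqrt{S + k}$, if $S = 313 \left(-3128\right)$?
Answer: $\sqrt{2422135} \approx 1556.3$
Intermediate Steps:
$S = -979064$
$\sqrt{S + k} = \sqrt{-979064 + 3401199} = \sqrt{2422135}$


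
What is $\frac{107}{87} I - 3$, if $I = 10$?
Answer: $\frac{809}{87} \approx 9.2988$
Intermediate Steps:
$\frac{107}{87} I - 3 = \frac{107}{87} \cdot 10 - 3 = \frac{1070}{87} - 3 = \frac{809}{87}$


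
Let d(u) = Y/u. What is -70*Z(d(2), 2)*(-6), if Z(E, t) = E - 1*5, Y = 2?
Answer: -1680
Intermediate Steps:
d(u) = 2/u
Z(E, t) = -5 + E (Z(E, t) = E - 5 = -5 + E)
-70*Z(d(2), 2)*(-6) = -70*(-5 + 2/2)*(-6) = -70*(-5 + 2*(½))*(-6) = -70*(-5 + 1)*(-6) = -(-280)*(-6) = -70*24 = -1680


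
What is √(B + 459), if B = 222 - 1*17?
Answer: 2*√166 ≈ 25.768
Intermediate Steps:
B = 205 (B = 222 - 17 = 205)
√(B + 459) = √(205 + 459) = √664 = 2*√166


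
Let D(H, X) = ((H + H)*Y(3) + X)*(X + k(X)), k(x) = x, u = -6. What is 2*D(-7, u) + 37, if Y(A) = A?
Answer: 1189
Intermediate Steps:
D(H, X) = 2*X*(X + 6*H) (D(H, X) = ((H + H)*3 + X)*(X + X) = ((2*H)*3 + X)*(2*X) = (6*H + X)*(2*X) = (X + 6*H)*(2*X) = 2*X*(X + 6*H))
2*D(-7, u) + 37 = 2*(2*(-6)*(-6 + 6*(-7))) + 37 = 2*(2*(-6)*(-6 - 42)) + 37 = 2*(2*(-6)*(-48)) + 37 = 2*576 + 37 = 1152 + 37 = 1189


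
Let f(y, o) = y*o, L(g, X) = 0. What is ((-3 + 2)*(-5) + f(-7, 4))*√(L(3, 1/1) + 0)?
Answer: 0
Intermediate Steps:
f(y, o) = o*y
((-3 + 2)*(-5) + f(-7, 4))*√(L(3, 1/1) + 0) = ((-3 + 2)*(-5) + 4*(-7))*√(0 + 0) = (-1*(-5) - 28)*√0 = (5 - 28)*0 = -23*0 = 0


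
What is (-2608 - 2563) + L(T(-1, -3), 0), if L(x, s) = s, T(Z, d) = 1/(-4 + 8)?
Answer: -5171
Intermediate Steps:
T(Z, d) = 1/4
(-2608 - 2563) + L(T(-1, -3), 0) = (-2608 - 2563) + 0 = -5171 + 0 = -5171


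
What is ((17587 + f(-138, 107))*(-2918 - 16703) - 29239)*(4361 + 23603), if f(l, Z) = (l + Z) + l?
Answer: -9557754514588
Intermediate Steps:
f(l, Z) = Z + 2*l (f(l, Z) = (Z + l) + l = Z + 2*l)
((17587 + f(-138, 107))*(-2918 - 16703) - 29239)*(4361 + 23603) = ((17587 + (107 + 2*(-138)))*(-2918 - 16703) - 29239)*(4361 + 23603) = ((17587 + (107 - 276))*(-19621) - 29239)*27964 = ((17587 - 169)*(-19621) - 29239)*27964 = (17418*(-19621) - 29239)*27964 = (-341758578 - 29239)*27964 = -341787817*27964 = -9557754514588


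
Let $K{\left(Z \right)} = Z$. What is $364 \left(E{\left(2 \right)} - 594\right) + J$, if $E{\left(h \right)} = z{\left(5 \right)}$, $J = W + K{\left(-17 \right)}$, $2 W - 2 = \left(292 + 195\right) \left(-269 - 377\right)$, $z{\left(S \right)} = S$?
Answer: $-371713$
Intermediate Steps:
$W = -157300$ ($W = 1 + \frac{\left(292 + 195\right) \left(-269 - 377\right)}{2} = 1 + \frac{487 \left(-646\right)}{2} = 1 + \frac{1}{2} \left(-314602\right) = 1 - 157301 = -157300$)
$J = -157317$ ($J = -157300 - 17 = -157317$)
$E{\left(h \right)} = 5$
$364 \left(E{\left(2 \right)} - 594\right) + J = 364 \left(5 - 594\right) - 157317 = 364 \left(-589\right) - 157317 = -214396 - 157317 = -371713$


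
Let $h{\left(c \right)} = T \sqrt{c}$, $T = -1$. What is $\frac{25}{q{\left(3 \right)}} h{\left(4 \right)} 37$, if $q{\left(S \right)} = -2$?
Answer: $925$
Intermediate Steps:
$h{\left(c \right)} = - \sqrt{c}$
$\frac{25}{q{\left(3 \right)}} h{\left(4 \right)} 37 = \frac{25}{-2} \left(- \sqrt{4}\right) 37 = 25 \left(- \frac{1}{2}\right) \left(\left(-1\right) 2\right) 37 = \left(- \frac{25}{2}\right) \left(-2\right) 37 = 25 \cdot 37 = 925$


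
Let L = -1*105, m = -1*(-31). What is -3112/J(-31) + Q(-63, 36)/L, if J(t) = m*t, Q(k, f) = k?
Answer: 18443/4805 ≈ 3.8383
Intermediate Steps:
m = 31
L = -105
J(t) = 31*t
-3112/J(-31) + Q(-63, 36)/L = -3112/(31*(-31)) - 63/(-105) = -3112/(-961) - 63*(-1/105) = -3112*(-1/961) + ⅗ = 3112/961 + ⅗ = 18443/4805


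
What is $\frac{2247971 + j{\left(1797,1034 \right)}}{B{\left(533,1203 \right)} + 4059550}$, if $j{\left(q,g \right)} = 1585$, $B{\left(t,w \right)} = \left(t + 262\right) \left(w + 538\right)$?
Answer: $\frac{2249556}{5443645} \approx 0.41324$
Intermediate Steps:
$B{\left(t,w \right)} = \left(262 + t\right) \left(538 + w\right)$
$\frac{2247971 + j{\left(1797,1034 \right)}}{B{\left(533,1203 \right)} + 4059550} = \frac{2247971 + 1585}{\left(140956 + 262 \cdot 1203 + 538 \cdot 533 + 533 \cdot 1203\right) + 4059550} = \frac{2249556}{\left(140956 + 315186 + 286754 + 641199\right) + 4059550} = \frac{2249556}{1384095 + 4059550} = \frac{2249556}{5443645}$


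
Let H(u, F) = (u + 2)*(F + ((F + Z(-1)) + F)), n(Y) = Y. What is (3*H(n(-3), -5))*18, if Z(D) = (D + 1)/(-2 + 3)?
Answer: 810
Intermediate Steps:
Z(D) = 1 + D (Z(D) = (1 + D)/1 = (1 + D)*1 = 1 + D)
H(u, F) = 3*F*(2 + u) (H(u, F) = (u + 2)*(F + ((F + (1 - 1)) + F)) = (2 + u)*(F + ((F + 0) + F)) = (2 + u)*(F + (F + F)) = (2 + u)*(F + 2*F) = (2 + u)*(3*F) = 3*F*(2 + u))
(3*H(n(-3), -5))*18 = (3*(3*(-5)*(2 - 3)))*18 = (3*(3*(-5)*(-1)))*18 = (3*15)*18 = 45*18 = 810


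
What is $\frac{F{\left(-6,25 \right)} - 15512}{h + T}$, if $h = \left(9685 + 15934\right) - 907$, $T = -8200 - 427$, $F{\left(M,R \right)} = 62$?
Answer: $- \frac{3090}{3217} \approx -0.96052$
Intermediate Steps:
$T = -8627$ ($T = -8200 - 427 = -8627$)
$h = 24712$ ($h = 25619 - 907 = 24712$)
$\frac{F{\left(-6,25 \right)} - 15512}{h + T} = \frac{62 - 15512}{24712 - 8627} = - \frac{15450}{16085} = \left(-15450\right) \frac{1}{16085} = - \frac{3090}{3217}$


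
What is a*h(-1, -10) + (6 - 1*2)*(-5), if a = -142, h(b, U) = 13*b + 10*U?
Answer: 16026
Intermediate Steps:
h(b, U) = 10*U + 13*b
a*h(-1, -10) + (6 - 1*2)*(-5) = -142*(10*(-10) + 13*(-1)) + (6 - 1*2)*(-5) = -142*(-100 - 13) + (6 - 2)*(-5) = -142*(-113) + 4*(-5) = 16046 - 20 = 16026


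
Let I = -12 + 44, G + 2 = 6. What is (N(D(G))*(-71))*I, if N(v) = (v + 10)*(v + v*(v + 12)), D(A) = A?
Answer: -2162944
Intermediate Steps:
G = 4 (G = -2 + 6 = 4)
I = 32
N(v) = (10 + v)*(v + v*(12 + v))
(N(D(G))*(-71))*I = ((4*(130 + 4² + 23*4))*(-71))*32 = ((4*(130 + 16 + 92))*(-71))*32 = ((4*238)*(-71))*32 = (952*(-71))*32 = -67592*32 = -2162944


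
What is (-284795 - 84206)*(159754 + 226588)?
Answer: -142560584342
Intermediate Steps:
(-284795 - 84206)*(159754 + 226588) = -369001*386342 = -142560584342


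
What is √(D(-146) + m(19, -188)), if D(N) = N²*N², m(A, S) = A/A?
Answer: √454371857 ≈ 21316.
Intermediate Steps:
m(A, S) = 1
D(N) = N⁴
√(D(-146) + m(19, -188)) = √((-146)⁴ + 1) = √(454371856 + 1) = √454371857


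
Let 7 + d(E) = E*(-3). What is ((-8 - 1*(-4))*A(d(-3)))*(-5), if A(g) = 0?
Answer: 0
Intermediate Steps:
d(E) = -7 - 3*E (d(E) = -7 + E*(-3) = -7 - 3*E)
((-8 - 1*(-4))*A(d(-3)))*(-5) = ((-8 - 1*(-4))*0)*(-5) = ((-8 + 4)*0)*(-5) = -4*0*(-5) = 0*(-5) = 0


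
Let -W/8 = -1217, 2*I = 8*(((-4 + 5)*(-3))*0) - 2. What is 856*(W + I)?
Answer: 8333160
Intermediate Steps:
I = -1 (I = (8*(((-4 + 5)*(-3))*0) - 2)/2 = (8*((1*(-3))*0) - 2)/2 = (8*(-3*0) - 2)/2 = (8*0 - 2)/2 = (0 - 2)/2 = (1/2)*(-2) = -1)
W = 9736 (W = -8*(-1217) = 9736)
856*(W + I) = 856*(9736 - 1) = 856*9735 = 8333160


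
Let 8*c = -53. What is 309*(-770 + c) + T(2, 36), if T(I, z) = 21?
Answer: -1919649/8 ≈ -2.3996e+5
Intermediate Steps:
c = -53/8 (c = (⅛)*(-53) = -53/8 ≈ -6.6250)
309*(-770 + c) + T(2, 36) = 309*(-770 - 53/8) + 21 = 309*(-6213/8) + 21 = -1919817/8 + 21 = -1919649/8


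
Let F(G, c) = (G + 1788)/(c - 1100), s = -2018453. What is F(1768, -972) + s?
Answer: -149365649/74 ≈ -2.0185e+6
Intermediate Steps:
F(G, c) = (1788 + G)/(-1100 + c)
F(1768, -972) + s = (1788 + 1768)/(-1100 - 972) - 2018453 = 3556/(-2072) - 2018453 = -1/2072*3556 - 2018453 = -127/74 - 2018453 = -149365649/74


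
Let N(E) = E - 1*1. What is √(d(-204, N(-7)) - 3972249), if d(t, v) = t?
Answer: I*√3972453 ≈ 1993.1*I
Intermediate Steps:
N(E) = -1 + E (N(E) = E - 1 = -1 + E)
√(d(-204, N(-7)) - 3972249) = √(-204 - 3972249) = √(-3972453) = I*√3972453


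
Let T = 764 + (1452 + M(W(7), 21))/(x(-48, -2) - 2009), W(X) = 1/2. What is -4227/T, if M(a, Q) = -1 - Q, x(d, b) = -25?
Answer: -4298859/776273 ≈ -5.5378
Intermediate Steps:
W(X) = 1/2
T = 776273/1017 (T = 764 + (1452 + (-1 - 1*21))/(-25 - 2009) = 764 + (1452 + (-1 - 21))/(-2034) = 764 + (1452 - 22)*(-1/2034) = 764 + 1430*(-1/2034) = 764 - 715/1017 = 776273/1017 ≈ 763.30)
-4227/T = -4227/776273/1017 = -4227*1017/776273 = -4298859/776273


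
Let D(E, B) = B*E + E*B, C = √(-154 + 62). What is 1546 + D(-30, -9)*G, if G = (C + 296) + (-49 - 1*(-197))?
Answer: 241306 + 1080*I*√23 ≈ 2.4131e+5 + 5179.5*I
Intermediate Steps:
C = 2*I*√23 (C = √(-92) = 2*I*√23 ≈ 9.5917*I)
G = 444 + 2*I*√23 (G = (2*I*√23 + 296) + (-49 - 1*(-197)) = (296 + 2*I*√23) + (-49 + 197) = (296 + 2*I*√23) + 148 = 444 + 2*I*√23 ≈ 444.0 + 9.5917*I)
D(E, B) = 2*B*E (D(E, B) = B*E + B*E = 2*B*E)
1546 + D(-30, -9)*G = 1546 + (2*(-9)*(-30))*(444 + 2*I*√23) = 1546 + 540*(444 + 2*I*√23) = 1546 + (239760 + 1080*I*√23) = 241306 + 1080*I*√23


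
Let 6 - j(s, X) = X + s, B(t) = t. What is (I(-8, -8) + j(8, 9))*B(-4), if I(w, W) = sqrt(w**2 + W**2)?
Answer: 44 - 32*sqrt(2) ≈ -1.2548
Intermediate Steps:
j(s, X) = 6 - X - s (j(s, X) = 6 - (X + s) = 6 + (-X - s) = 6 - X - s)
I(w, W) = sqrt(W**2 + w**2)
(I(-8, -8) + j(8, 9))*B(-4) = (sqrt((-8)**2 + (-8)**2) + (6 - 1*9 - 1*8))*(-4) = (sqrt(64 + 64) + (6 - 9 - 8))*(-4) = (sqrt(128) - 11)*(-4) = (8*sqrt(2) - 11)*(-4) = (-11 + 8*sqrt(2))*(-4) = 44 - 32*sqrt(2)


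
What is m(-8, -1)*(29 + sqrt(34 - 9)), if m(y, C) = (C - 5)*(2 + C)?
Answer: -204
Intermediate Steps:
m(y, C) = (-5 + C)*(2 + C)
m(-8, -1)*(29 + sqrt(34 - 9)) = (-10 + (-1)**2 - 3*(-1))*(29 + sqrt(34 - 9)) = (-10 + 1 + 3)*(29 + sqrt(25)) = -6*(29 + 5) = -6*34 = -204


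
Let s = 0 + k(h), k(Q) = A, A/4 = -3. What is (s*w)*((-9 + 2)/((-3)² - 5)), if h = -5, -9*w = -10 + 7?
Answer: 7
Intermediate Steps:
w = ⅓ (w = -(-10 + 7)/9 = -⅑*(-3) = ⅓ ≈ 0.33333)
A = -12 (A = 4*(-3) = -12)
k(Q) = -12
s = -12 (s = 0 - 12 = -12)
(s*w)*((-9 + 2)/((-3)² - 5)) = (-12*⅓)*((-9 + 2)/((-3)² - 5)) = -(-28)/(9 - 5) = -(-28)/4 = -4*(-7/4) = 7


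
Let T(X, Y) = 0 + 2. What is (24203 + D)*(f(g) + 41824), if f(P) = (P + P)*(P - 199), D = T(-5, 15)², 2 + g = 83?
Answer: 549692556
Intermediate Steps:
T(X, Y) = 2
g = 81 (g = -2 + 83 = 81)
D = 4 (D = 2² = 4)
f(P) = 2*P*(-199 + P) (f(P) = (2*P)*(-199 + P) = 2*P*(-199 + P))
(24203 + D)*(f(g) + 41824) = (24203 + 4)*(2*81*(-199 + 81) + 41824) = 24207*(2*81*(-118) + 41824) = 24207*(-19116 + 41824) = 24207*22708 = 549692556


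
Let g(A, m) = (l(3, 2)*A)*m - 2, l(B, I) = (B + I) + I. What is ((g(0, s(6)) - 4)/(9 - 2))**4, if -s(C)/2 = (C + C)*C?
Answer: 1296/2401 ≈ 0.53977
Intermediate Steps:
l(B, I) = B + 2*I
s(C) = -4*C**2 (s(C) = -2*(C + C)*C = -2*2*C*C = -4*C**2)
g(A, m) = -2 + 7*A*m (g(A, m) = ((3 + 2*2)*A)*m - 2 = ((3 + 4)*A)*m - 2 = (7*A)*m - 2 = 7*A*m - 2 = -2 + 7*A*m)
((g(0, s(6)) - 4)/(9 - 2))**4 = (((-2 + 7*0*(-4*6**2)) - 4)/(9 - 2))**4 = (((-2 + 7*0*(-4*36)) - 4)/7)**4 = (((-2 + 7*0*(-144)) - 4)*(1/7))**4 = (((-2 + 0) - 4)*(1/7))**4 = ((-2 - 4)*(1/7))**4 = (-6*1/7)**4 = (-6/7)**4 = 1296/2401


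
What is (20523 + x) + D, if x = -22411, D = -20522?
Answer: -22410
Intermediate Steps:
(20523 + x) + D = (20523 - 22411) - 20522 = -1888 - 20522 = -22410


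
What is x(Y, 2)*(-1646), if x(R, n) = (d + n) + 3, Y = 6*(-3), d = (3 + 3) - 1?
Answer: -16460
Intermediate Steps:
d = 5 (d = 6 - 1 = 5)
Y = -18
x(R, n) = 8 + n (x(R, n) = (5 + n) + 3 = 8 + n)
x(Y, 2)*(-1646) = (8 + 2)*(-1646) = 10*(-1646) = -16460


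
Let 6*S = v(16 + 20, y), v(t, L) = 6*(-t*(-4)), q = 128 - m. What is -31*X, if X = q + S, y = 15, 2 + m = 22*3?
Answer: -6448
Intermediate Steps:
m = 64 (m = -2 + 22*3 = -2 + 66 = 64)
q = 64 (q = 128 - 1*64 = 128 - 64 = 64)
v(t, L) = 24*t (v(t, L) = 6*(4*t) = 24*t)
S = 144 (S = (24*(16 + 20))/6 = (24*36)/6 = (⅙)*864 = 144)
X = 208 (X = 64 + 144 = 208)
-31*X = -31*208 = -6448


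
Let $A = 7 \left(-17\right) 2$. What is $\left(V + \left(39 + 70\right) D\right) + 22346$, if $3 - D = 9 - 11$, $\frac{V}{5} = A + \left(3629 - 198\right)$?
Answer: $38856$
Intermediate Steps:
$A = -238$ ($A = \left(-119\right) 2 = -238$)
$V = 15965$ ($V = 5 \left(-238 + \left(3629 - 198\right)\right) = 5 \left(-238 + 3431\right) = 5 \cdot 3193 = 15965$)
$D = 5$ ($D = 3 - \left(9 - 11\right) = 3 - -2 = 3 + 2 = 5$)
$\left(V + \left(39 + 70\right) D\right) + 22346 = \left(15965 + \left(39 + 70\right) 5\right) + 22346 = \left(15965 + 109 \cdot 5\right) + 22346 = \left(15965 + 545\right) + 22346 = 16510 + 22346 = 38856$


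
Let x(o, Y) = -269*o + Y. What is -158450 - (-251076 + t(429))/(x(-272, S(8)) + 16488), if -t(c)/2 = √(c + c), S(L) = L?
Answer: -1183917477/7472 + √858/44832 ≈ -1.5845e+5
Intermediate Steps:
t(c) = -2*√2*√c (t(c) = -2*√(c + c) = -2*√2*√c)
x(o, Y) = Y - 269*o
-158450 - (-251076 + t(429))/(x(-272, S(8)) + 16488) = -158450 - (-251076 - 2*√2*√429)/((8 - 269*(-272)) + 16488) = -158450 - (-251076 - 2*√858)/((8 + 73168) + 16488) = -158450 - (-251076 - 2*√858)/(73176 + 16488) = -158450 - (-251076 - 2*√858)/89664 = -158450 - (-20923/7472 - √858/44832) = -158450 + (20923/7472 + √858/44832) = -1183917477/7472 + √858/44832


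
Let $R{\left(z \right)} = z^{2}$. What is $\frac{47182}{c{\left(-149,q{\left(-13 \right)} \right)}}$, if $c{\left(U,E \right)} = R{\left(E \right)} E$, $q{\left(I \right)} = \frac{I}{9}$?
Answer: $- \frac{34395678}{2197} \approx -15656.0$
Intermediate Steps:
$q{\left(I \right)} = \frac{I}{9}$ ($q{\left(I \right)} = I \frac{1}{9} = \frac{I}{9}$)
$c{\left(U,E \right)} = E^{3}$ ($c{\left(U,E \right)} = E^{2} E = E^{3}$)
$\frac{47182}{c{\left(-149,q{\left(-13 \right)} \right)}} = \frac{47182}{\left(\frac{1}{9} \left(-13\right)\right)^{3}} = \frac{47182}{\left(- \frac{13}{9}\right)^{3}} = \frac{47182}{- \frac{2197}{729}} = 47182 \left(- \frac{729}{2197}\right) = - \frac{34395678}{2197}$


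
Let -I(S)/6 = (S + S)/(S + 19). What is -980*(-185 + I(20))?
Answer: 2435300/13 ≈ 1.8733e+5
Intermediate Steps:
I(S) = -12*S/(19 + S) (I(S) = -6*(S + S)/(S + 19) = -6*2*S/(19 + S) = -12*S/(19 + S))
-980*(-185 + I(20)) = -980*(-185 - 12*20/(19 + 20)) = -980*(-185 - 12*20/39) = -980*(-185 - 12*20*1/39) = -980*(-185 - 80/13) = -980*(-2485/13) = 2435300/13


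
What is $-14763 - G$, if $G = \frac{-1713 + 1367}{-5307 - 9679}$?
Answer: $- \frac{110619332}{7493} \approx -14763.0$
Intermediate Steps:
$G = \frac{173}{7493}$ ($G = - \frac{346}{-14986} = \left(-346\right) \left(- \frac{1}{14986}\right) = \frac{173}{7493} \approx 0.023088$)
$-14763 - G = -14763 - \frac{173}{7493} = - \frac{110619332}{7493}$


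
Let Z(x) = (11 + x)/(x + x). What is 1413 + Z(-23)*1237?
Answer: 39921/23 ≈ 1735.7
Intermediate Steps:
Z(x) = (11 + x)/(2*x) (Z(x) = (11 + x)/((2*x)) = (11 + x)*(1/(2*x)) = (11 + x)/(2*x))
1413 + Z(-23)*1237 = 1413 + ((1/2)*(11 - 23)/(-23))*1237 = 1413 + ((1/2)*(-1/23)*(-12))*1237 = 1413 + (6/23)*1237 = 1413 + 7422/23 = 39921/23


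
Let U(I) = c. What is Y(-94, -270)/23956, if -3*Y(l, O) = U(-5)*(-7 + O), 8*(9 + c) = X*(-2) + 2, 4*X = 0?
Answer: -9695/287472 ≈ -0.033725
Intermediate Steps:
X = 0 (X = (¼)*0 = 0)
c = -35/4 (c = -9 + (0*(-2) + 2)/8 = -9 + (0 + 2)/8 = -9 + (⅛)*2 = -9 + ¼ = -35/4 ≈ -8.7500)
U(I) = -35/4
Y(l, O) = -245/12 + 35*O/12 (Y(l, O) = -(-35)*(-7 + O)/12 = -(245/4 - 35*O/4)/3 = -245/12 + 35*O/12)
Y(-94, -270)/23956 = (-245/12 + (35/12)*(-270))/23956 = (-245/12 - 1575/2)*(1/23956) = -9695/12*1/23956 = -9695/287472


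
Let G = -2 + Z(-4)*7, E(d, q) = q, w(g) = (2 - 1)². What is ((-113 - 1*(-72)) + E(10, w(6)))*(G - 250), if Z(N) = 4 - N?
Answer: 7840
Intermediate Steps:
w(g) = 1 (w(g) = 1² = 1)
G = 54 (G = -2 + (4 - 1*(-4))*7 = -2 + (4 + 4)*7 = -2 + 8*7 = -2 + 56 = 54)
((-113 - 1*(-72)) + E(10, w(6)))*(G - 250) = ((-113 - 1*(-72)) + 1)*(54 - 250) = ((-113 + 72) + 1)*(-196) = (-41 + 1)*(-196) = -40*(-196) = 7840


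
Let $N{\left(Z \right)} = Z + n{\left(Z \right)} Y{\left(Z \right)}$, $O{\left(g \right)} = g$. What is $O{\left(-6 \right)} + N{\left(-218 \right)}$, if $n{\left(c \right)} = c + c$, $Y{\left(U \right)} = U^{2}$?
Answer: $-20720688$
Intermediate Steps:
$n{\left(c \right)} = 2 c$
$N{\left(Z \right)} = Z + 2 Z^{3}$ ($N{\left(Z \right)} = Z + 2 Z Z^{2} = Z + 2 Z^{3}$)
$O{\left(-6 \right)} + N{\left(-218 \right)} = -6 + \left(-218 + 2 \left(-218\right)^{3}\right) = -6 + \left(-218 + 2 \left(-10360232\right)\right) = -6 - 20720682 = -20720688$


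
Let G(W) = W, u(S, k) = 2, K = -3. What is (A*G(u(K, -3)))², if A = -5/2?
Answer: 25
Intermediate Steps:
A = -5/2 (A = -5*½ = -5/2 ≈ -2.5000)
(A*G(u(K, -3)))² = (-5/2*2)² = (-5)² = 25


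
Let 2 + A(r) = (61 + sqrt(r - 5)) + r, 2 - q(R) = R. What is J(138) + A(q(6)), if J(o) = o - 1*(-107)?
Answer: 300 + 3*I ≈ 300.0 + 3.0*I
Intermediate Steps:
q(R) = 2 - R
J(o) = 107 + o (J(o) = o + 107 = 107 + o)
A(r) = 59 + r + sqrt(-5 + r) (A(r) = -2 + ((61 + sqrt(r - 5)) + r) = -2 + ((61 + sqrt(-5 + r)) + r) = -2 + (61 + r + sqrt(-5 + r)) = 59 + r + sqrt(-5 + r))
J(138) + A(q(6)) = (107 + 138) + (59 + (2 - 1*6) + sqrt(-5 + (2 - 1*6))) = 245 + (59 + (2 - 6) + sqrt(-5 + (2 - 6))) = 245 + (59 - 4 + sqrt(-5 - 4)) = 245 + (59 - 4 + sqrt(-9)) = 245 + (59 - 4 + 3*I) = 245 + (55 + 3*I) = 300 + 3*I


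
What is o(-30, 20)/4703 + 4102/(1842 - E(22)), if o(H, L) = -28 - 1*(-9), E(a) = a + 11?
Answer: 19257335/8507727 ≈ 2.2635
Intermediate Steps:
E(a) = 11 + a
o(H, L) = -19 (o(H, L) = -28 + 9 = -19)
o(-30, 20)/4703 + 4102/(1842 - E(22)) = -19/4703 + 4102/(1842 - (11 + 22)) = -19*1/4703 + 4102/(1842 - 1*33) = -19/4703 + 4102/(1842 - 33) = -19/4703 + 4102/1809 = 19257335/8507727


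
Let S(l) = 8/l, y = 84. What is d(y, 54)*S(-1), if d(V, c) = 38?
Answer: -304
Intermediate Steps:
d(y, 54)*S(-1) = 38*(8/(-1)) = 38*(8*(-1)) = 38*(-8) = -304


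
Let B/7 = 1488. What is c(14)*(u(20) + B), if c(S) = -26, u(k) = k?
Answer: -271336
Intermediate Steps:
B = 10416 (B = 7*1488 = 10416)
c(14)*(u(20) + B) = -26*(20 + 10416) = -26*10436 = -271336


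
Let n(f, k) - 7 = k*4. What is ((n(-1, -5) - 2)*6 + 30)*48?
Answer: -2880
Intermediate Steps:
n(f, k) = 7 + 4*k (n(f, k) = 7 + k*4 = 7 + 4*k)
((n(-1, -5) - 2)*6 + 30)*48 = (((7 + 4*(-5)) - 2)*6 + 30)*48 = (((7 - 20) - 2)*6 + 30)*48 = ((-13 - 2)*6 + 30)*48 = (-15*6 + 30)*48 = (-90 + 30)*48 = -60*48 = -2880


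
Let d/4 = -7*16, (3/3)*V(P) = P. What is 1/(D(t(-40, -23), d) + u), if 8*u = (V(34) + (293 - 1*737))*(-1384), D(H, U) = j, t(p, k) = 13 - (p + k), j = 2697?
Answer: 1/73627 ≈ 1.3582e-5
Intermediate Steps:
V(P) = P
t(p, k) = 13 - k - p (t(p, k) = 13 - (k + p) = 13 + (-k - p) = 13 - k - p)
d = -448 (d = 4*(-7*16) = 4*(-112) = -448)
D(H, U) = 2697
u = 70930 (u = ((34 + (293 - 1*737))*(-1384))/8 = ((34 + (293 - 737))*(-1384))/8 = ((34 - 444)*(-1384))/8 = (-410*(-1384))/8 = (1/8)*567440 = 70930)
1/(D(t(-40, -23), d) + u) = 1/(2697 + 70930) = 1/73627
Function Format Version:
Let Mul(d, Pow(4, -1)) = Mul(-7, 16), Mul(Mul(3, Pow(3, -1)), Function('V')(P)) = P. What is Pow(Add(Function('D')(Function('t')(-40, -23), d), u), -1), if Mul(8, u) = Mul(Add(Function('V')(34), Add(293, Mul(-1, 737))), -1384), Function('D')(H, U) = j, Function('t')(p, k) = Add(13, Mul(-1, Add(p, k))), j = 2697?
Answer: Rational(1, 73627) ≈ 1.3582e-5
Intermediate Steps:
Function('V')(P) = P
Function('t')(p, k) = Add(13, Mul(-1, k), Mul(-1, p)) (Function('t')(p, k) = Add(13, Mul(-1, Add(k, p))) = Add(13, Add(Mul(-1, k), Mul(-1, p))) = Add(13, Mul(-1, k), Mul(-1, p)))
d = -448 (d = Mul(4, Mul(-7, 16)) = Mul(4, -112) = -448)
Function('D')(H, U) = 2697
u = 70930 (u = Mul(Rational(1, 8), Mul(Add(34, Add(293, Mul(-1, 737))), -1384)) = Mul(Rational(1, 8), Mul(Add(34, Add(293, -737)), -1384)) = Mul(Rational(1, 8), Mul(Add(34, -444), -1384)) = Mul(Rational(1, 8), Mul(-410, -1384)) = Mul(Rational(1, 8), 567440) = 70930)
Pow(Add(Function('D')(Function('t')(-40, -23), d), u), -1) = Pow(Add(2697, 70930), -1) = Pow(73627, -1) = Rational(1, 73627)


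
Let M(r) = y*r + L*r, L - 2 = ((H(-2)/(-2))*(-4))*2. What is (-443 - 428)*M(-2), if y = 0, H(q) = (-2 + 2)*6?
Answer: 3484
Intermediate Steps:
H(q) = 0 (H(q) = 0*6 = 0)
L = 2 (L = 2 + ((0/(-2))*(-4))*2 = 2 + ((0*(-1/2))*(-4))*2 = 2 + (0*(-4))*2 = 2 + 0*2 = 2 + 0 = 2)
M(r) = 2*r (M(r) = 0*r + 2*r = 0 + 2*r = 2*r)
(-443 - 428)*M(-2) = (-443 - 428)*(2*(-2)) = -871*(-4) = 3484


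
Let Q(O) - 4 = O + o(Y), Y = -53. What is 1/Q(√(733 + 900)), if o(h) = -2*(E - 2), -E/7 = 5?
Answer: 78/4451 - √1633/4451 ≈ 0.0084452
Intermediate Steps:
E = -35 (E = -7*5 = -35)
o(h) = 74 (o(h) = -2*(-35 - 2) = -2*(-37) = 74)
Q(O) = 78 + O (Q(O) = 4 + (O + 74) = 4 + (74 + O) = 78 + O)
1/Q(√(733 + 900)) = 1/(78 + √(733 + 900)) = 1/(78 + √1633)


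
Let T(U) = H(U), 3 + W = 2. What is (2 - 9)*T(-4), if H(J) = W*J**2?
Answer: 112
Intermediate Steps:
W = -1 (W = -3 + 2 = -1)
H(J) = -J**2
T(U) = -U**2
(2 - 9)*T(-4) = (2 - 9)*(-1*(-4)**2) = -(-7)*16 = -7*(-16) = 112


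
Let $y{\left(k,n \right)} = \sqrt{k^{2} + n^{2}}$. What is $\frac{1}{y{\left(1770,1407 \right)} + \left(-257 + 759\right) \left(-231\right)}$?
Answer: $- \frac{38654}{4480690965} - \frac{\sqrt{568061}}{4480690965} \approx -8.795 \cdot 10^{-6}$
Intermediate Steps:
$\frac{1}{y{\left(1770,1407 \right)} + \left(-257 + 759\right) \left(-231\right)} = \frac{1}{\sqrt{1770^{2} + 1407^{2}} + \left(-257 + 759\right) \left(-231\right)} = \frac{1}{\sqrt{3132900 + 1979649} + 502 \left(-231\right)} = \frac{1}{\sqrt{5112549} - 115962} = \frac{1}{3 \sqrt{568061} - 115962} = \frac{1}{-115962 + 3 \sqrt{568061}}$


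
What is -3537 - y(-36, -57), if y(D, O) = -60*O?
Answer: -6957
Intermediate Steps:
-3537 - y(-36, -57) = -3537 - (-60)*(-57) = -3537 - 1*3420 = -3537 - 3420 = -6957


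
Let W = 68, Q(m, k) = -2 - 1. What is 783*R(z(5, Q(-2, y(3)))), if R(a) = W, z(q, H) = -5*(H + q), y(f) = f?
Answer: 53244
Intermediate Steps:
Q(m, k) = -3
z(q, H) = -5*H - 5*q
R(a) = 68
783*R(z(5, Q(-2, y(3)))) = 783*68 = 53244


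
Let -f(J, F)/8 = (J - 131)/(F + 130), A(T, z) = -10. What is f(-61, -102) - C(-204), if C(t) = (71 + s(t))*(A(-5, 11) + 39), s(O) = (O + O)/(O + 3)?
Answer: -967551/469 ≈ -2063.0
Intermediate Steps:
s(O) = 2*O/(3 + O) (s(O) = (2*O)/(3 + O) = 2*O/(3 + O))
C(t) = 2059 + 58*t/(3 + t) (C(t) = (71 + 2*t/(3 + t))*(-10 + 39) = (71 + 2*t/(3 + t))*29 = 2059 + 58*t/(3 + t))
f(J, F) = -8*(-131 + J)/(130 + F) (f(J, F) = -8*(J - 131)/(F + 130) = -8*(-131 + J)/(130 + F))
f(-61, -102) - C(-204) = 8*(131 - 1*(-61))/(130 - 102) - 29*(213 + 73*(-204))/(3 - 204) = 8*(131 + 61)/28 - 29*(213 - 14892)/(-201) = 8*(1/28)*192 - 29*(-1)*(-14679)/201 = 384/7 - 1*141897/67 = 384/7 - 141897/67 = -967551/469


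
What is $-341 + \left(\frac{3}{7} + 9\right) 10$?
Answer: $- \frac{1727}{7} \approx -246.71$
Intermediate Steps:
$-341 + \left(\frac{3}{7} + 9\right) 10 = -341 + \frac{66}{7} \cdot 10 = -341 + \frac{660}{7} = - \frac{1727}{7}$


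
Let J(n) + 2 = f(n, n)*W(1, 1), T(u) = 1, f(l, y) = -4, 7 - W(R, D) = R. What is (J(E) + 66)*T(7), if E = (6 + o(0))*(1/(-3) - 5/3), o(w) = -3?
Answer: 40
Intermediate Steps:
W(R, D) = 7 - R
E = -6 (E = (6 - 3)*(1/(-3) - 5/3) = 3*(1*(-⅓) - 5*⅓) = 3*(-⅓ - 5/3) = 3*(-2) = -6)
J(n) = -26 (J(n) = -2 - 4*(7 - 1*1) = -2 - 4*(7 - 1) = -2 - 4*6 = -2 - 24 = -26)
(J(E) + 66)*T(7) = (-26 + 66)*1 = 40*1 = 40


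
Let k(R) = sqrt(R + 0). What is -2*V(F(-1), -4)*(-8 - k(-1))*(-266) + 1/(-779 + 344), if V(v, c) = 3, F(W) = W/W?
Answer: -5554081/435 - 1596*I ≈ -12768.0 - 1596.0*I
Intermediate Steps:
F(W) = 1
k(R) = sqrt(R)
-2*V(F(-1), -4)*(-8 - k(-1))*(-266) + 1/(-779 + 344) = -6*(-8 - sqrt(-1))*(-266) + 1/(-779 + 344) = -6*(-8 - I)*(-266) + 1/(-435) = -2*(-24 - 3*I)*(-266) - 1/435 = (48 + 6*I)*(-266) - 1/435 = (-12768 - 1596*I) - 1/435 = -5554081/435 - 1596*I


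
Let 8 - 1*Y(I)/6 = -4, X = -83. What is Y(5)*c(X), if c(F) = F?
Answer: -5976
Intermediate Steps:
Y(I) = 72 (Y(I) = 48 - 6*(-4) = 48 + 24 = 72)
Y(5)*c(X) = 72*(-83) = -5976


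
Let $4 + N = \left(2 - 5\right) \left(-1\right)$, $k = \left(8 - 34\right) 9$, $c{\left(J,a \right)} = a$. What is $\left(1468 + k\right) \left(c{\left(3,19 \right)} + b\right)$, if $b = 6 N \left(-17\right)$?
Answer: $149314$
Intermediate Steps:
$k = -234$ ($k = \left(-26\right) 9 = -234$)
$N = -1$ ($N = -4 + \left(2 - 5\right) \left(-1\right) = -4 - -3 = -4 + 3 = -1$)
$b = 102$ ($b = 6 \left(-1\right) \left(-17\right) = \left(-6\right) \left(-17\right) = 102$)
$\left(1468 + k\right) \left(c{\left(3,19 \right)} + b\right) = \left(1468 - 234\right) \left(19 + 102\right) = 1234 \cdot 121 = 149314$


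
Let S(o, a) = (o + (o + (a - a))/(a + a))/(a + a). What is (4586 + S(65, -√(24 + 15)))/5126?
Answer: 55037/61512 - 5*√39/30756 ≈ 0.89372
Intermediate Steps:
S(o, a) = (o + o/(2*a))/(2*a) (S(o, a) = (o + (o + 0)/((2*a)))/((2*a)) = (o + o*(1/(2*a)))*(1/(2*a)) = (o + o/(2*a))*(1/(2*a)) = (o + o/(2*a))/(2*a))
(4586 + S(65, -√(24 + 15)))/5126 = (4586 + (¼)*65*(1 + 2*(-√(24 + 15)))/(-√(24 + 15))²)/5126 = (4586 + (¼)*65*(1 + 2*(-√39))/(-√39)²)*(1/5126) = (4586 + (¼)*65*(1/39)*(1 - 2*√39))*(1/5126) = (4586 + (5/12 - 5*√39/6))*(1/5126) = (55037/12 - 5*√39/6)*(1/5126) = 55037/61512 - 5*√39/30756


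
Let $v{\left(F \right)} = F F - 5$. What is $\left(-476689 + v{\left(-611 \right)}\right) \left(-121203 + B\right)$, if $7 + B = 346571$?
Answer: $-23296242653$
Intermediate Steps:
$v{\left(F \right)} = -5 + F^{2}$ ($v{\left(F \right)} = F^{2} - 5 = -5 + F^{2}$)
$B = 346564$ ($B = -7 + 346571 = 346564$)
$\left(-476689 + v{\left(-611 \right)}\right) \left(-121203 + B\right) = \left(-476689 - \left(5 - \left(-611\right)^{2}\right)\right) \left(-121203 + 346564\right) = \left(-476689 + \left(-5 + 373321\right)\right) 225361 = \left(-476689 + 373316\right) 225361 = \left(-103373\right) 225361 = -23296242653$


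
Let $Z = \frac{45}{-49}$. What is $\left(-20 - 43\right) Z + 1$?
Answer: $\frac{412}{7} \approx 58.857$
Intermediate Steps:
$Z = - \frac{45}{49}$ ($Z = 45 \left(- \frac{1}{49}\right) = - \frac{45}{49} \approx -0.91837$)
$\left(-20 - 43\right) Z + 1 = \left(-20 - 43\right) \left(- \frac{45}{49}\right) + 1 = \left(-63\right) \left(- \frac{45}{49}\right) + 1 = \frac{405}{7} + 1 = \frac{412}{7}$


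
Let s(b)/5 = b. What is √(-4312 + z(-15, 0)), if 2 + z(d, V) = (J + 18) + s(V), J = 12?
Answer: 6*I*√119 ≈ 65.452*I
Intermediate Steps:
s(b) = 5*b
z(d, V) = 28 + 5*V (z(d, V) = -2 + ((12 + 18) + 5*V) = -2 + (30 + 5*V) = 28 + 5*V)
√(-4312 + z(-15, 0)) = √(-4312 + (28 + 5*0)) = √(-4312 + (28 + 0)) = √(-4312 + 28) = √(-4284) = 6*I*√119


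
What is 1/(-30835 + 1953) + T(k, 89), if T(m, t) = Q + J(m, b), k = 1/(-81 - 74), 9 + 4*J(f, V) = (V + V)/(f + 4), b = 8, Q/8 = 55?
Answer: 15687964671/35755916 ≈ 438.75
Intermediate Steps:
Q = 440 (Q = 8*55 = 440)
J(f, V) = -9/4 + V/(2*(4 + f)) (J(f, V) = -9/4 + ((V + V)/(f + 4))/4 = -9/4 + ((2*V)/(4 + f))/4 = -9/4 + (2*V/(4 + f))/4 = -9/4 + V/(2*(4 + f)))
k = -1/155 (k = 1/(-155) = -1/155 ≈ -0.0064516)
T(m, t) = 440 + (-20 - 9*m)/(4*(4 + m)) (T(m, t) = 440 + (-36 - 9*m + 2*8)/(4*(4 + m)) = 440 + (-36 - 9*m + 16)/(4*(4 + m)) = 440 + (-20 - 9*m)/(4*(4 + m)))
1/(-30835 + 1953) + T(k, 89) = 1/(-30835 + 1953) + (7020 + 1751*(-1/155))/(4*(4 - 1/155)) = 1/(-28882) + (7020 - 1751/155)/(4*(619/155)) = -1/28882 + (¼)*(155/619)*(1086349/155) = -1/28882 + 1086349/2476 = 15687964671/35755916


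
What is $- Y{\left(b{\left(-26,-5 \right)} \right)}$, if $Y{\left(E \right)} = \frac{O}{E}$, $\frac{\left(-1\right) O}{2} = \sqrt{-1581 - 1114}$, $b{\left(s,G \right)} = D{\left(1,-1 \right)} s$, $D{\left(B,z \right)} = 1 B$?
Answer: $- \frac{7 i \sqrt{55}}{13} \approx - 3.9933 i$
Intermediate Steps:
$D{\left(B,z \right)} = B$
$b{\left(s,G \right)} = s$ ($b{\left(s,G \right)} = 1 s = s$)
$O = - 14 i \sqrt{55}$ ($O = - 2 \sqrt{-1581 - 1114} = - 2 \sqrt{-2695} = - 2 \cdot 7 i \sqrt{55} = - 14 i \sqrt{55} \approx - 103.83 i$)
$Y{\left(E \right)} = - \frac{14 i \sqrt{55}}{E}$ ($Y{\left(E \right)} = \frac{\left(-14\right) i \sqrt{55}}{E} = - \frac{14 i \sqrt{55}}{E}$)
$- Y{\left(b{\left(-26,-5 \right)} \right)} = - \frac{\left(-14\right) i \sqrt{55}}{-26} = - \frac{\left(-14\right) i \sqrt{55} \left(-1\right)}{26} = - \frac{7 i \sqrt{55}}{13}$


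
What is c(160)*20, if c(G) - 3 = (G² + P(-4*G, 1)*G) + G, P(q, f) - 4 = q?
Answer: -1519940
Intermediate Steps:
P(q, f) = 4 + q
c(G) = 3 + G + G² + G*(4 - 4*G) (c(G) = 3 + ((G² + (4 - 4*G)*G) + G) = 3 + ((G² + G*(4 - 4*G)) + G) = 3 + (G + G² + G*(4 - 4*G)) = 3 + G + G² + G*(4 - 4*G))
c(160)*20 = (3 - 3*160² + 5*160)*20 = (3 - 3*25600 + 800)*20 = (3 - 76800 + 800)*20 = -75997*20 = -1519940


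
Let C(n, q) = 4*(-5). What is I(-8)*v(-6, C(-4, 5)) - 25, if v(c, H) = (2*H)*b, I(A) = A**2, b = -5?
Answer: 12775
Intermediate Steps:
C(n, q) = -20
v(c, H) = -10*H (v(c, H) = (2*H)*(-5) = -10*H)
I(-8)*v(-6, C(-4, 5)) - 25 = (-8)**2*(-10*(-20)) - 25 = 64*200 - 25 = 12800 - 25 = 12775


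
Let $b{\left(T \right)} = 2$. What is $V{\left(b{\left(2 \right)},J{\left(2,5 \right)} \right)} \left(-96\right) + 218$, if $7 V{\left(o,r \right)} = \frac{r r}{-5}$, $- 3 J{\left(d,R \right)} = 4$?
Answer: $\frac{23402}{105} \approx 222.88$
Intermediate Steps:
$J{\left(d,R \right)} = - \frac{4}{3}$ ($J{\left(d,R \right)} = \left(- \frac{1}{3}\right) 4 = - \frac{4}{3}$)
$V{\left(o,r \right)} = - \frac{r^{2}}{35}$ ($V{\left(o,r \right)} = \frac{r r \frac{1}{-5}}{7} = \frac{r^{2} \left(- \frac{1}{5}\right)}{7} = \frac{\left(- \frac{1}{5}\right) r^{2}}{7} = - \frac{r^{2}}{35}$)
$V{\left(b{\left(2 \right)},J{\left(2,5 \right)} \right)} \left(-96\right) + 218 = - \frac{\left(- \frac{4}{3}\right)^{2}}{35} \left(-96\right) + 218 = \left(- \frac{1}{35}\right) \frac{16}{9} \left(-96\right) + 218 = \left(- \frac{16}{315}\right) \left(-96\right) + 218 = \frac{512}{105} + 218 = \frac{23402}{105}$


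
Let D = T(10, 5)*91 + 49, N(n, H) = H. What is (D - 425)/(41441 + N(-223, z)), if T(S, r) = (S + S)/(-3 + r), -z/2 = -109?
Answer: 534/41659 ≈ 0.012818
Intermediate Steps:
z = 218 (z = -2*(-109) = 218)
T(S, r) = 2*S/(-3 + r) (T(S, r) = (2*S)/(-3 + r) = 2*S/(-3 + r))
D = 959 (D = (2*10/(-3 + 5))*91 + 49 = (2*10/2)*91 + 49 = (2*10*(½))*91 + 49 = 10*91 + 49 = 910 + 49 = 959)
(D - 425)/(41441 + N(-223, z)) = (959 - 425)/(41441 + 218) = 534/41659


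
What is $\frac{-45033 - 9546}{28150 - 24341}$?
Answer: $- \frac{54579}{3809} \approx -14.329$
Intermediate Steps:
$\frac{-45033 - 9546}{28150 - 24341} = - \frac{54579}{3809}$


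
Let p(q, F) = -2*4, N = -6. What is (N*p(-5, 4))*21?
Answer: 1008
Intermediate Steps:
p(q, F) = -8
(N*p(-5, 4))*21 = -6*(-8)*21 = 48*21 = 1008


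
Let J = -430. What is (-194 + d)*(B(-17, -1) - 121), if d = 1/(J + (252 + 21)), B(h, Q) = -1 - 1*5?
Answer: 3868293/157 ≈ 24639.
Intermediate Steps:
B(h, Q) = -6 (B(h, Q) = -1 - 5 = -6)
d = -1/157 (d = 1/(-430 + (252 + 21)) = 1/(-430 + 273) = 1/(-157) = -1/157 ≈ -0.0063694)
(-194 + d)*(B(-17, -1) - 121) = (-194 - 1/157)*(-6 - 121) = -30459/157*(-127) = 3868293/157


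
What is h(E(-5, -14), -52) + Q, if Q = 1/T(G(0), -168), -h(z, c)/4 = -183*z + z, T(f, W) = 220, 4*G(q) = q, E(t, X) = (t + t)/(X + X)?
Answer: 57201/220 ≈ 260.00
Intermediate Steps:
E(t, X) = t/X (E(t, X) = (2*t)/((2*X)) = (2*t)*(1/(2*X)) = t/X)
G(q) = q/4
h(z, c) = 728*z (h(z, c) = -4*(-183*z + z) = -(-728)*z = 728*z)
Q = 1/220 ≈ 0.0045455
h(E(-5, -14), -52) + Q = 728*(-5/(-14)) + 1/220 = 728*(-5*(-1/14)) + 1/220 = 728*(5/14) + 1/220 = 260 + 1/220 = 57201/220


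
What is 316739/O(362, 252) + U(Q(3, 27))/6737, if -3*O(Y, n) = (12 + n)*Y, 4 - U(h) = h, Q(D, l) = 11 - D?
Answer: -2133998067/214613872 ≈ -9.9434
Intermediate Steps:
U(h) = 4 - h
O(Y, n) = -Y*(12 + n)/3 (O(Y, n) = -(12 + n)*Y/3 = -Y*(12 + n)/3)
316739/O(362, 252) + U(Q(3, 27))/6737 = 316739/((-⅓*362*(12 + 252))) + (4 - (11 - 1*3))/6737 = 316739/((-⅓*362*264)) + (4 - (11 - 3))*(1/6737) = 316739/(-31856) + (4 - 1*8)*(1/6737) = 316739*(-1/31856) + (4 - 8)*(1/6737) = -316739/31856 - 4*1/6737 = -316739/31856 - 4/6737 = -2133998067/214613872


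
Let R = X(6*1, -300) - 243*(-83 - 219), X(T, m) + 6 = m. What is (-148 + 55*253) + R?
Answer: 86847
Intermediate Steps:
X(T, m) = -6 + m
R = 73080 (R = (-6 - 300) - 243*(-83 - 219) = -306 - 243*(-302) = -306 - 1*(-73386) = -306 + 73386 = 73080)
(-148 + 55*253) + R = (-148 + 55*253) + 73080 = (-148 + 13915) + 73080 = 13767 + 73080 = 86847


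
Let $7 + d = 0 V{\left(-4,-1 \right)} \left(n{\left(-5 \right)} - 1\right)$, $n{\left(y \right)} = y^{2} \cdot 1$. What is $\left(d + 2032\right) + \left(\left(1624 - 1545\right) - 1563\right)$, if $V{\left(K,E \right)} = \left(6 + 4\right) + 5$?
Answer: $541$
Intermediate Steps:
$n{\left(y \right)} = y^{2}$
$V{\left(K,E \right)} = 15$ ($V{\left(K,E \right)} = 10 + 5 = 15$)
$d = -7$ ($d = -7 + 0 \cdot 15 \left(\left(-5\right)^{2} - 1\right) = -7 + 0 \left(25 - 1\right) = -7 + 0 \cdot 24 = -7 + 0 = -7$)
$\left(d + 2032\right) + \left(\left(1624 - 1545\right) - 1563\right) = \left(-7 + 2032\right) + \left(\left(1624 - 1545\right) - 1563\right) = 2025 + \left(79 - 1563\right) = 2025 - 1484 = 541$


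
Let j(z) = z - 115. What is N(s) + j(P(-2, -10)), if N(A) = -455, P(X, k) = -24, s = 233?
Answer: -594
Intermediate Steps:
j(z) = -115 + z
N(s) + j(P(-2, -10)) = -455 + (-115 - 24) = -455 - 139 = -594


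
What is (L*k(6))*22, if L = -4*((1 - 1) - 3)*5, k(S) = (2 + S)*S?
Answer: 63360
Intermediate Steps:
k(S) = S*(2 + S)
L = 60 (L = -4*(0 - 3)*5 = -4*(-3)*5 = 12*5 = 60)
(L*k(6))*22 = (60*(6*(2 + 6)))*22 = (60*(6*8))*22 = (60*48)*22 = 2880*22 = 63360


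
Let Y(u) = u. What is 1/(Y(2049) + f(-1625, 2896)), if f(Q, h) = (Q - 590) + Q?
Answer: -1/1791 ≈ -0.00055835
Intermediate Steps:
f(Q, h) = -590 + 2*Q (f(Q, h) = (-590 + Q) + Q = -590 + 2*Q)
1/(Y(2049) + f(-1625, 2896)) = 1/(2049 + (-590 + 2*(-1625))) = 1/(2049 + (-590 - 3250)) = 1/(2049 - 3840) = 1/(-1791) = -1/1791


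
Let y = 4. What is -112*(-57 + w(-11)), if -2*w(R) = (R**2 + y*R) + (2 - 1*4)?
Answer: 10584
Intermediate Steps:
w(R) = 1 - 2*R - R**2/2 (w(R) = -((R**2 + 4*R) + (2 - 1*4))/2 = -((R**2 + 4*R) + (2 - 4))/2 = -((R**2 + 4*R) - 2)/2 = -(-2 + R**2 + 4*R)/2 = 1 - 2*R - R**2/2)
-112*(-57 + w(-11)) = -112*(-57 + (1 - 2*(-11) - 1/2*(-11)**2)) = -112*(-57 + (1 + 22 - 1/2*121)) = -112*(-57 + (1 + 22 - 121/2)) = -112*(-57 - 75/2) = -112*(-189/2) = 10584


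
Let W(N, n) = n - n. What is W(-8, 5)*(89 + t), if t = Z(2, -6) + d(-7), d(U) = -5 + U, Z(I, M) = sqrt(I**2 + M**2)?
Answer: 0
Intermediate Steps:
W(N, n) = 0
t = -12 + 2*sqrt(10) (t = sqrt(2**2 + (-6)**2) + (-5 - 7) = sqrt(4 + 36) - 12 = sqrt(40) - 12 = 2*sqrt(10) - 12 = -12 + 2*sqrt(10) ≈ -5.6754)
W(-8, 5)*(89 + t) = 0*(89 + (-12 + 2*sqrt(10))) = 0*(77 + 2*sqrt(10)) = 0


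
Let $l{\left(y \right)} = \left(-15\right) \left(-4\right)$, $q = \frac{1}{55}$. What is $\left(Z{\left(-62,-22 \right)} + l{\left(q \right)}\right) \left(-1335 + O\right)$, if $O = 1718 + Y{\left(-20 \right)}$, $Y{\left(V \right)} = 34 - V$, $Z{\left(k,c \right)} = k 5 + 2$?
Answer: $-108376$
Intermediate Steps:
$Z{\left(k,c \right)} = 2 + 5 k$ ($Z{\left(k,c \right)} = 5 k + 2 = 2 + 5 k$)
$q = \frac{1}{55} \approx 0.018182$
$l{\left(y \right)} = 60$
$O = 1772$ ($O = 1718 + \left(34 - -20\right) = 1718 + \left(34 + 20\right) = 1718 + 54 = 1772$)
$\left(Z{\left(-62,-22 \right)} + l{\left(q \right)}\right) \left(-1335 + O\right) = \left(\left(2 + 5 \left(-62\right)\right) + 60\right) \left(-1335 + 1772\right) = \left(\left(2 - 310\right) + 60\right) 437 = \left(-308 + 60\right) 437 = \left(-248\right) 437 = -108376$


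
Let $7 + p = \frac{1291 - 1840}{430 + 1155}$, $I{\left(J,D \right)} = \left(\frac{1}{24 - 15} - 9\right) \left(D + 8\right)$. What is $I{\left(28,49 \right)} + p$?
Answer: $- \frac{2444132}{4755} \approx -514.01$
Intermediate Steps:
$I{\left(J,D \right)} = - \frac{640}{9} - \frac{80 D}{9}$ ($I{\left(J,D \right)} = \left(\frac{1}{9} - 9\right) \left(8 + D\right) = - \frac{80 \left(8 + D\right)}{9} = - \frac{640}{9} - \frac{80 D}{9}$)
$p = - \frac{11644}{1585}$ ($p = -7 + \frac{1291 - 1840}{430 + 1155} = -7 - \frac{549}{1585} = - \frac{11644}{1585} \approx -7.3464$)
$I{\left(28,49 \right)} + p = \left(- \frac{640}{9} - \frac{3920}{9}\right) - \frac{11644}{1585} = - \frac{1520}{3} - \frac{11644}{1585} = - \frac{2444132}{4755}$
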